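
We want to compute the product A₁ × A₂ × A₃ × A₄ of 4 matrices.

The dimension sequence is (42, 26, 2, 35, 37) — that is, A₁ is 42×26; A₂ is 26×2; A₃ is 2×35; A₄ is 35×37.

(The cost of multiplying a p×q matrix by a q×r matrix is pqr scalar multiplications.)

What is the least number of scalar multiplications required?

Adjacent pairs: A₁A₂ = 42·26·2 = 2184; A₂A₃ = 26·2·35 = 1820; A₃A₄ = 2·35·37 = 2590.
Length 3: A₁..A₃: k=1: 0+1820+42·26·35=40040; k=2: 2184+0+42·2·35=5124 → min 5124 | A₂..A₄: k=2: 0+2590+26·2·37=4514; k=3: 1820+0+26·35·37=35490 → min 4514.
Length 4: A₁..A₄: k=1: 0+4514+42·26·37=44918; k=2: 2184+2590+42·2·37=7882; k=3: 5124+0+42·35·37=59514 → min 7882.
Optimal order: ((A₁ × A₂) × (A₃ × A₄)) with cost 7882.

7882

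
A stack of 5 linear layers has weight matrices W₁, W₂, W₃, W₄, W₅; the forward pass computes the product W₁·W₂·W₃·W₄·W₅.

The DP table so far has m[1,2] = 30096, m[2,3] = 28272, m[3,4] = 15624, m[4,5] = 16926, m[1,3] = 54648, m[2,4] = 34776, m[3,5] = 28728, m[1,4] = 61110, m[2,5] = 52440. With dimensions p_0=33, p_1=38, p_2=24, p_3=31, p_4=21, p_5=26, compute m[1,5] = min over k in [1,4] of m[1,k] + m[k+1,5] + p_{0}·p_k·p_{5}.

m[1,5] = min over k∈[1,4] of m[1,k]+m[k+1,5]+p_{0}·p_k·p_{5}.
k=1: 0 + 52440 + 33·38·26 = 85044; k=2: 30096 + 28728 + 33·24·26 = 79416; k=3: 54648 + 16926 + 33·31·26 = 98172; k=4: 61110 + 0 + 33·21·26 = 79128.
Minimum: 79128 at k=4.

79128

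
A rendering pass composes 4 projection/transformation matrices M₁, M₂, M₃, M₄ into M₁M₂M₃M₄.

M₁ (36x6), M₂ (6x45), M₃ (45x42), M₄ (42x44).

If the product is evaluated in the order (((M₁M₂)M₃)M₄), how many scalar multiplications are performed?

144288

(M₁M₂): 36×6 by 6×45 → 36×45, cost 36·6·45 = 9720
((M₁M₂)M₃): 36×45 by 45×42 → 36×42, cost 36·45·42 = 68040; cumulative 77760
(((M₁M₂)M₃)M₄): 36×42 by 42×44 → 36×44, cost 36·42·44 = 66528; cumulative 144288
Total: 144288 scalar multiplications.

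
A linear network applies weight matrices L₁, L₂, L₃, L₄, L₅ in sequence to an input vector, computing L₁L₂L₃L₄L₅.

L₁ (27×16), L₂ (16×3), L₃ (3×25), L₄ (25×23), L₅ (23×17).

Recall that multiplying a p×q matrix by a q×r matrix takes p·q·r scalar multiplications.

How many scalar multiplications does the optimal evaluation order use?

Adjacent pairs: L₁L₂ = 27·16·3 = 1296; L₂L₃ = 16·3·25 = 1200; L₃L₄ = 3·25·23 = 1725; L₄L₅ = 25·23·17 = 9775.
Length 3: L₁..L₃: k=1: 0+1200+27·16·25=12000; k=2: 1296+0+27·3·25=3321 → min 3321 | L₂..L₄: k=2: 0+1725+16·3·23=2829; k=3: 1200+0+16·25·23=10400 → min 2829 | L₃..L₅: k=3: 0+9775+3·25·17=11050; k=4: 1725+0+3·23·17=2898 → min 2898.
Length 4: L₁..L₄: k=1: 0+2829+27·16·23=12765; k=2: 1296+1725+27·3·23=4884; k=3: 3321+0+27·25·23=18846 → min 4884 | L₂..L₅: k=2: 0+2898+16·3·17=3714; k=3: 1200+9775+16·25·17=17775; k=4: 2829+0+16·23·17=9085 → min 3714.
Length 5: L₁..L₅: k=1: 0+3714+27·16·17=11058; k=2: 1296+2898+27·3·17=5571; k=3: 3321+9775+27·25·17=24571; k=4: 4884+0+27·23·17=15441 → min 5571.
Optimal order: ((L₁L₂)((L₃L₄)L₅)) with cost 5571.

5571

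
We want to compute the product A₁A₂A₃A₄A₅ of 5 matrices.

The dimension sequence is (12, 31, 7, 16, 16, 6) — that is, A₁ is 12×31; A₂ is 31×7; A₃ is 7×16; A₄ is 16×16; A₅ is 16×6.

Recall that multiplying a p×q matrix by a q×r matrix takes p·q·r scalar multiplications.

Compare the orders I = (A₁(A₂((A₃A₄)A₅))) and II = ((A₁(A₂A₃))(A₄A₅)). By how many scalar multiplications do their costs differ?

6114

Order I = (A₁(A₂((A₃A₄)A₅))): (A₃A₄): 7×16 by 16×16 → 7×16, cost 7·16·16 = 1792; ((A₃A₄)A₅): 7×16 by 16×6 → 7×6, cost 7·16·6 = 672; cumulative 2464; (A₂((A₃A₄)A₅)): 31×7 by 7×6 → 31×6, cost 31·7·6 = 1302; cumulative 3766; (A₁(A₂((A₃A₄)A₅))): 12×31 by 31×6 → 12×6, cost 12·31·6 = 2232; cumulative 5998. Total 5998.
Order II = ((A₁(A₂A₃))(A₄A₅)): (A₂A₃): 31×7 by 7×16 → 31×16, cost 31·7·16 = 3472; (A₁(A₂A₃)): 12×31 by 31×16 → 12×16, cost 12·31·16 = 5952; cumulative 9424; (A₄A₅): 16×16 by 16×6 → 16×6, cost 16·16·6 = 1536; ((A₁(A₂A₃))(A₄A₅)): 12×16 by 16×6 → 12×6, cost 12·16·6 = 1152; cumulative 12112. Total 12112.
Difference: |5998 − 12112| = 6114.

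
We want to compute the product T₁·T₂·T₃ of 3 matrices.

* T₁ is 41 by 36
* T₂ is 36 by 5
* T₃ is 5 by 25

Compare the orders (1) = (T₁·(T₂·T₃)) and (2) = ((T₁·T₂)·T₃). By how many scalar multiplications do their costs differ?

Order (1) = (T₁·(T₂·T₃)): (T₂·T₃): 36×5 by 5×25 → 36×25, cost 36·5·25 = 4500; (T₁·(T₂·T₃)): 41×36 by 36×25 → 41×25, cost 41·36·25 = 36900; cumulative 41400. Total 41400.
Order (2) = ((T₁·T₂)·T₃): (T₁·T₂): 41×36 by 36×5 → 41×5, cost 41·36·5 = 7380; ((T₁·T₂)·T₃): 41×5 by 5×25 → 41×25, cost 41·5·25 = 5125; cumulative 12505. Total 12505.
Difference: |41400 − 12505| = 28895.

28895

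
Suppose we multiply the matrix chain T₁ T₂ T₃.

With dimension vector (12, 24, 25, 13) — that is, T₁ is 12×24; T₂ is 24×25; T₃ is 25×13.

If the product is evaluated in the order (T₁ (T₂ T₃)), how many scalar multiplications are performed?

11544

(T₂ T₃): 24×25 by 25×13 → 24×13, cost 24·25·13 = 7800
(T₁ (T₂ T₃)): 12×24 by 24×13 → 12×13, cost 12·24·13 = 3744; cumulative 11544
Total: 11544 scalar multiplications.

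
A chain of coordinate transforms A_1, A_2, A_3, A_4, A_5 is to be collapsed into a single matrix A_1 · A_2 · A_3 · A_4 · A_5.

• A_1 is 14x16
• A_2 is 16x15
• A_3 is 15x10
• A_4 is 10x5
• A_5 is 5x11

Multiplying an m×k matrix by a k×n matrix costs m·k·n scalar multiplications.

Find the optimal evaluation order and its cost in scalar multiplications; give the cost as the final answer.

Adjacent pairs: A_1A_2 = 14·16·15 = 3360; A_2A_3 = 16·15·10 = 2400; A_3A_4 = 15·10·5 = 750; A_4A_5 = 10·5·11 = 550.
Length 3: A_1..A_3: k=1: 0+2400+14·16·10=4640; k=2: 3360+0+14·15·10=5460 → min 4640 | A_2..A_4: k=2: 0+750+16·15·5=1950; k=3: 2400+0+16·10·5=3200 → min 1950 | A_3..A_5: k=3: 0+550+15·10·11=2200; k=4: 750+0+15·5·11=1575 → min 1575.
Length 4: A_1..A_4: k=1: 0+1950+14·16·5=3070; k=2: 3360+750+14·15·5=5160; k=3: 4640+0+14·10·5=5340 → min 3070 | A_2..A_5: k=2: 0+1575+16·15·11=4215; k=3: 2400+550+16·10·11=4710; k=4: 1950+0+16·5·11=2830 → min 2830.
Length 5: A_1..A_5: k=1: 0+2830+14·16·11=5294; k=2: 3360+1575+14·15·11=7245; k=3: 4640+550+14·10·11=6730; k=4: 3070+0+14·5·11=3840 → min 3840.
Optimal parenthesization: ((A_1 · (A_2 · (A_3 · A_4))) · A_5) with cost 3840.

3840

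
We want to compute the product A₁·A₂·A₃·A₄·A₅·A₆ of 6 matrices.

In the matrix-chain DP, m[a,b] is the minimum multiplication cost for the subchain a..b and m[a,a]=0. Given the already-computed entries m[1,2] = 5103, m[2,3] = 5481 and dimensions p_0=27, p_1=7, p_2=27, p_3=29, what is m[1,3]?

m[1,3] = min over k∈[1,2] of m[1,k]+m[k+1,3]+p_{0}·p_k·p_{3}.
k=1: 0 + 5481 + 27·7·29 = 10962; k=2: 5103 + 0 + 27·27·29 = 26244.
Minimum: 10962 at k=1.

10962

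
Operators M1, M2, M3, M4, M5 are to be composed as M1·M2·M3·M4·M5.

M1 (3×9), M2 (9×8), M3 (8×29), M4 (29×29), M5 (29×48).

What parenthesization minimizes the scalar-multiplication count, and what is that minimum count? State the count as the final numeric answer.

Adjacent pairs: M1M2 = 3·9·8 = 216; M2M3 = 9·8·29 = 2088; M3M4 = 8·29·29 = 6728; M4M5 = 29·29·48 = 40368.
Length 3: M1..M3: k=1: 0+2088+3·9·29=2871; k=2: 216+0+3·8·29=912 → min 912 | M2..M4: k=2: 0+6728+9·8·29=8816; k=3: 2088+0+9·29·29=9657 → min 8816 | M3..M5: k=3: 0+40368+8·29·48=51504; k=4: 6728+0+8·29·48=17864 → min 17864.
Length 4: M1..M4: k=1: 0+8816+3·9·29=9599; k=2: 216+6728+3·8·29=7640; k=3: 912+0+3·29·29=3435 → min 3435 | M2..M5: k=2: 0+17864+9·8·48=21320; k=3: 2088+40368+9·29·48=54984; k=4: 8816+0+9·29·48=21344 → min 21320.
Length 5: M1..M5: k=1: 0+21320+3·9·48=22616; k=2: 216+17864+3·8·48=19232; k=3: 912+40368+3·29·48=45456; k=4: 3435+0+3·29·48=7611 → min 7611.
Optimal parenthesization: ((((M1·M2)·M3)·M4)·M5) with cost 7611.

7611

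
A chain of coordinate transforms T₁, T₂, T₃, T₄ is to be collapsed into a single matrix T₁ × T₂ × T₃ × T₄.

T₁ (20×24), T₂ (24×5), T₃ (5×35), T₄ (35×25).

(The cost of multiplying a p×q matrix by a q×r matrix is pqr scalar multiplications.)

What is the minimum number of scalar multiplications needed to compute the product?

9275

Adjacent pairs: T₁T₂ = 20·24·5 = 2400; T₂T₃ = 24·5·35 = 4200; T₃T₄ = 5·35·25 = 4375.
Length 3: T₁..T₃: k=1: 0+4200+20·24·35=21000; k=2: 2400+0+20·5·35=5900 → min 5900 | T₂..T₄: k=2: 0+4375+24·5·25=7375; k=3: 4200+0+24·35·25=25200 → min 7375.
Length 4: T₁..T₄: k=1: 0+7375+20·24·25=19375; k=2: 2400+4375+20·5·25=9275; k=3: 5900+0+20·35·25=23400 → min 9275.
Optimal order: ((T₁ × T₂) × (T₃ × T₄)) with cost 9275.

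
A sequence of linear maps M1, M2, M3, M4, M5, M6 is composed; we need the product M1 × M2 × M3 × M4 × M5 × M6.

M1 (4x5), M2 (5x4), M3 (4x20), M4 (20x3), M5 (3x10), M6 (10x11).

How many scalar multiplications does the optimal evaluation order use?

Adjacent pairs: M1M2 = 4·5·4 = 80; M2M3 = 5·4·20 = 400; M3M4 = 4·20·3 = 240; M4M5 = 20·3·10 = 600; M5M6 = 3·10·11 = 330.
Length 3: M1..M3: k=1: 0+400+4·5·20=800; k=2: 80+0+4·4·20=400 → min 400 | M2..M4: k=2: 0+240+5·4·3=300; k=3: 400+0+5·20·3=700 → min 300 | M3..M5: k=3: 0+600+4·20·10=1400; k=4: 240+0+4·3·10=360 → min 360 | M4..M6: k=4: 0+330+20·3·11=990; k=5: 600+0+20·10·11=2800 → min 990.
Length 4: M1..M4: k=1: 0+300+4·5·3=360; k=2: 80+240+4·4·3=368; k=3: 400+0+4·20·3=640 → min 360 | M2..M5: k=2: 0+360+5·4·10=560; k=3: 400+600+5·20·10=2000; k=4: 300+0+5·3·10=450 → min 450 | M3..M6: k=3: 0+990+4·20·11=1870; k=4: 240+330+4·3·11=702; k=5: 360+0+4·10·11=800 → min 702.
Length 5: M1..M5: k=1: 0+450+4·5·10=650; k=2: 80+360+4·4·10=600; k=3: 400+600+4·20·10=1800; k=4: 360+0+4·3·10=480 → min 480 | M2..M6: k=2: 0+702+5·4·11=922; k=3: 400+990+5·20·11=2490; k=4: 300+330+5·3·11=795; k=5: 450+0+5·10·11=1000 → min 795.
Length 6: M1..M6: k=1: 0+795+4·5·11=1015; k=2: 80+702+4·4·11=958; k=3: 400+990+4·20·11=2270; k=4: 360+330+4·3·11=822; k=5: 480+0+4·10·11=920 → min 822.
Optimal order: ((M1 × (M2 × (M3 × M4))) × (M5 × M6)) with cost 822.

822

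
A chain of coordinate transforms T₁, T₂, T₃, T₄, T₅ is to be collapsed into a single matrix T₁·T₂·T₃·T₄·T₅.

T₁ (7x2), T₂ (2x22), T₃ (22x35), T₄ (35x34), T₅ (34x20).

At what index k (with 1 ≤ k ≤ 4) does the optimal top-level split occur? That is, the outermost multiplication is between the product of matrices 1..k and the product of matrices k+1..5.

1

Adjacent pairs: T₁T₂ = 7·2·22 = 308; T₂T₃ = 2·22·35 = 1540; T₃T₄ = 22·35·34 = 26180; T₄T₅ = 35·34·20 = 23800.
Length 3: T₁..T₃: k=1: 0+1540+7·2·35=2030; k=2: 308+0+7·22·35=5698 → min 2030 | T₂..T₄: k=2: 0+26180+2·22·34=27676; k=3: 1540+0+2·35·34=3920 → min 3920 | T₃..T₅: k=3: 0+23800+22·35·20=39200; k=4: 26180+0+22·34·20=41140 → min 39200.
Length 4: T₁..T₄: k=1: 0+3920+7·2·34=4396; k=2: 308+26180+7·22·34=31724; k=3: 2030+0+7·35·34=10360 → min 4396 | T₂..T₅: k=2: 0+39200+2·22·20=40080; k=3: 1540+23800+2·35·20=26740; k=4: 3920+0+2·34·20=5280 → min 5280.
Top-level splits: k=1: (T₁..T₁)·(T₂..T₅) → 0+5280+7·2·20 = 5560; k=2: (T₁..T₂)·(T₃..T₅) → 308+39200+7·22·20 = 42588; k=3: (T₁..T₃)·(T₄..T₅) → 2030+23800+7·35·20 = 30730; k=4: (T₁..T₄)·(T₅..T₅) → 4396+0+7·34·20 = 9156.
Best split is after T₁, i.e. k = 1.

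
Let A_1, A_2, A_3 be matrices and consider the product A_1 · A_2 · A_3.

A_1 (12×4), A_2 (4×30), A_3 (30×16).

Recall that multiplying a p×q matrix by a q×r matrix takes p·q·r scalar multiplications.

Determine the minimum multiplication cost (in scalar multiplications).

Order (A_1 · (A_2 · A_3)): (A_2 · A_3): 4×30 by 30×16 → 4×16, cost 4·30·16 = 1920; (A_1 · (A_2 · A_3)): 12×4 by 4×16 → 12×16, cost 12·4·16 = 768; cumulative 2688. Total 2688.
Order ((A_1 · A_2) · A_3): (A_1 · A_2): 12×4 by 4×30 → 12×30, cost 12·4·30 = 1440; ((A_1 · A_2) · A_3): 12×30 by 30×16 → 12×16, cost 12·30·16 = 5760; cumulative 7200. Total 7200.
Minimum: 2688.

2688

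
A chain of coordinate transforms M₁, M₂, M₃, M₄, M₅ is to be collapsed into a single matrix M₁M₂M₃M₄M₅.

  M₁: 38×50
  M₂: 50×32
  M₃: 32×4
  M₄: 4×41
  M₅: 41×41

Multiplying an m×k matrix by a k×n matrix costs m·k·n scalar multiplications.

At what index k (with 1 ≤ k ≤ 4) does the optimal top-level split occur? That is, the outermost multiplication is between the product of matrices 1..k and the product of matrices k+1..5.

Adjacent pairs: M₁M₂ = 38·50·32 = 60800; M₂M₃ = 50·32·4 = 6400; M₃M₄ = 32·4·41 = 5248; M₄M₅ = 4·41·41 = 6724.
Length 3: M₁..M₃: k=1: 0+6400+38·50·4=14000; k=2: 60800+0+38·32·4=65664 → min 14000 | M₂..M₄: k=2: 0+5248+50·32·41=70848; k=3: 6400+0+50·4·41=14600 → min 14600 | M₃..M₅: k=3: 0+6724+32·4·41=11972; k=4: 5248+0+32·41·41=59040 → min 11972.
Length 4: M₁..M₄: k=1: 0+14600+38·50·41=92500; k=2: 60800+5248+38·32·41=115904; k=3: 14000+0+38·4·41=20232 → min 20232 | M₂..M₅: k=2: 0+11972+50·32·41=77572; k=3: 6400+6724+50·4·41=21324; k=4: 14600+0+50·41·41=98650 → min 21324.
Top-level splits: k=1: (M₁..M₁)·(M₂..M₅) → 0+21324+38·50·41 = 99224; k=2: (M₁..M₂)·(M₃..M₅) → 60800+11972+38·32·41 = 122628; k=3: (M₁..M₃)·(M₄..M₅) → 14000+6724+38·4·41 = 26956; k=4: (M₁..M₄)·(M₅..M₅) → 20232+0+38·41·41 = 84110.
Best split is after M₃, i.e. k = 3.

3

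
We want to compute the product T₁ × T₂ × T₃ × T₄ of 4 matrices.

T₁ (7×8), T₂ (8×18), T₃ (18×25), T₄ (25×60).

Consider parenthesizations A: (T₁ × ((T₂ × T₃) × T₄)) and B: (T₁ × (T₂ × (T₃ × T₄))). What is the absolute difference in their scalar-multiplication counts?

Order A = (T₁ × ((T₂ × T₃) × T₄)): (T₂ × T₃): 8×18 by 18×25 → 8×25, cost 8·18·25 = 3600; ((T₂ × T₃) × T₄): 8×25 by 25×60 → 8×60, cost 8·25·60 = 12000; cumulative 15600; (T₁ × ((T₂ × T₃) × T₄)): 7×8 by 8×60 → 7×60, cost 7·8·60 = 3360; cumulative 18960. Total 18960.
Order B = (T₁ × (T₂ × (T₃ × T₄))): (T₃ × T₄): 18×25 by 25×60 → 18×60, cost 18·25·60 = 27000; (T₂ × (T₃ × T₄)): 8×18 by 18×60 → 8×60, cost 8·18·60 = 8640; cumulative 35640; (T₁ × (T₂ × (T₃ × T₄))): 7×8 by 8×60 → 7×60, cost 7·8·60 = 3360; cumulative 39000. Total 39000.
Difference: |18960 − 39000| = 20040.

20040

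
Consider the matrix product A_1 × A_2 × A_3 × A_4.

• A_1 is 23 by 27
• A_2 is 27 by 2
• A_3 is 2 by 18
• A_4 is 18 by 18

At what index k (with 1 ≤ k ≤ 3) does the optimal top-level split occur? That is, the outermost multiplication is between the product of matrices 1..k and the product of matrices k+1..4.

2

Adjacent pairs: A_1A_2 = 23·27·2 = 1242; A_2A_3 = 27·2·18 = 972; A_3A_4 = 2·18·18 = 648.
Length 3: A_1..A_3: k=1: 0+972+23·27·18=12150; k=2: 1242+0+23·2·18=2070 → min 2070 | A_2..A_4: k=2: 0+648+27·2·18=1620; k=3: 972+0+27·18·18=9720 → min 1620.
Top-level splits: k=1: (A_1..A_1)·(A_2..A_4) → 0+1620+23·27·18 = 12798; k=2: (A_1..A_2)·(A_3..A_4) → 1242+648+23·2·18 = 2718; k=3: (A_1..A_3)·(A_4..A_4) → 2070+0+23·18·18 = 9522.
Best split is after A_2, i.e. k = 2.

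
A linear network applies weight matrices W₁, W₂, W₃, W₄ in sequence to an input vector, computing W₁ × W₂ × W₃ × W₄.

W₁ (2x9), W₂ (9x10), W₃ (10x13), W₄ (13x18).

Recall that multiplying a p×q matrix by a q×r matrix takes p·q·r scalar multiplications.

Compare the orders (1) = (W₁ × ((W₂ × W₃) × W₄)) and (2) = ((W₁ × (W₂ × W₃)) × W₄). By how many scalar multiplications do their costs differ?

Order (1) = (W₁ × ((W₂ × W₃) × W₄)): (W₂ × W₃): 9×10 by 10×13 → 9×13, cost 9·10·13 = 1170; ((W₂ × W₃) × W₄): 9×13 by 13×18 → 9×18, cost 9·13·18 = 2106; cumulative 3276; (W₁ × ((W₂ × W₃) × W₄)): 2×9 by 9×18 → 2×18, cost 2·9·18 = 324; cumulative 3600. Total 3600.
Order (2) = ((W₁ × (W₂ × W₃)) × W₄): (W₂ × W₃): 9×10 by 10×13 → 9×13, cost 9·10·13 = 1170; (W₁ × (W₂ × W₃)): 2×9 by 9×13 → 2×13, cost 2·9·13 = 234; cumulative 1404; ((W₁ × (W₂ × W₃)) × W₄): 2×13 by 13×18 → 2×18, cost 2·13·18 = 468; cumulative 1872. Total 1872.
Difference: |3600 − 1872| = 1728.

1728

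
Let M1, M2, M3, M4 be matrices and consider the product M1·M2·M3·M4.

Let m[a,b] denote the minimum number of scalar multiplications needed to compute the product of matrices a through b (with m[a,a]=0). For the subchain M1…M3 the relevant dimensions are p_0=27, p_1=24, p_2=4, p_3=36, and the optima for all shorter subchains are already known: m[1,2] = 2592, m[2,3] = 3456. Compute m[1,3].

m[1,3] = min over k∈[1,2] of m[1,k]+m[k+1,3]+p_{0}·p_k·p_{3}.
k=1: 0 + 3456 + 27·24·36 = 26784; k=2: 2592 + 0 + 27·4·36 = 6480.
Minimum: 6480 at k=2.

6480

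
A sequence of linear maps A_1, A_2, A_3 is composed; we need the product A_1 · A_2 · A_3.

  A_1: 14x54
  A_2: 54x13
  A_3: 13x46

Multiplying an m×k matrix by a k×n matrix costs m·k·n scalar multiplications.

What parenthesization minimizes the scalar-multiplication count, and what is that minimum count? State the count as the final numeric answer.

(A_1 · (A_2 · A_3)): cost 67068.
((A_1 · A_2) · A_3): cost 18200.
Optimal: ((A_1 · A_2) · A_3) with cost 18200.

18200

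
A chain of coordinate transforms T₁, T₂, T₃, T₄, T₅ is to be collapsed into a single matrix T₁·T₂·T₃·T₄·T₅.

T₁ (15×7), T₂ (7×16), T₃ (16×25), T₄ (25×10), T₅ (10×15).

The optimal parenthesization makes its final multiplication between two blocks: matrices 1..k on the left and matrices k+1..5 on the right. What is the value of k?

Adjacent pairs: T₁T₂ = 15·7·16 = 1680; T₂T₃ = 7·16·25 = 2800; T₃T₄ = 16·25·10 = 4000; T₄T₅ = 25·10·15 = 3750.
Length 3: T₁..T₃: k=1: 0+2800+15·7·25=5425; k=2: 1680+0+15·16·25=7680 → min 5425 | T₂..T₄: k=2: 0+4000+7·16·10=5120; k=3: 2800+0+7·25·10=4550 → min 4550 | T₃..T₅: k=3: 0+3750+16·25·15=9750; k=4: 4000+0+16·10·15=6400 → min 6400.
Length 4: T₁..T₄: k=1: 0+4550+15·7·10=5600; k=2: 1680+4000+15·16·10=8080; k=3: 5425+0+15·25·10=9175 → min 5600 | T₂..T₅: k=2: 0+6400+7·16·15=8080; k=3: 2800+3750+7·25·15=9175; k=4: 4550+0+7·10·15=5600 → min 5600.
Top-level splits: k=1: (T₁..T₁)·(T₂..T₅) → 0+5600+15·7·15 = 7175; k=2: (T₁..T₂)·(T₃..T₅) → 1680+6400+15·16·15 = 11680; k=3: (T₁..T₃)·(T₄..T₅) → 5425+3750+15·25·15 = 14800; k=4: (T₁..T₄)·(T₅..T₅) → 5600+0+15·10·15 = 7850.
Best split is after T₁, i.e. k = 1.

1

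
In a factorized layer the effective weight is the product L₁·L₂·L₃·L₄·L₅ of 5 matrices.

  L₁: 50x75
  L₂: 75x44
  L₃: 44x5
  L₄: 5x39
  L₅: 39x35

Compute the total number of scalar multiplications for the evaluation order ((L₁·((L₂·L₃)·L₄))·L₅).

(L₂·L₃): 75×44 by 44×5 → 75×5, cost 75·44·5 = 16500
((L₂·L₃)·L₄): 75×5 by 5×39 → 75×39, cost 75·5·39 = 14625; cumulative 31125
(L₁·((L₂·L₃)·L₄)): 50×75 by 75×39 → 50×39, cost 50·75·39 = 146250; cumulative 177375
((L₁·((L₂·L₃)·L₄))·L₅): 50×39 by 39×35 → 50×35, cost 50·39·35 = 68250; cumulative 245625
Total: 245625 scalar multiplications.

245625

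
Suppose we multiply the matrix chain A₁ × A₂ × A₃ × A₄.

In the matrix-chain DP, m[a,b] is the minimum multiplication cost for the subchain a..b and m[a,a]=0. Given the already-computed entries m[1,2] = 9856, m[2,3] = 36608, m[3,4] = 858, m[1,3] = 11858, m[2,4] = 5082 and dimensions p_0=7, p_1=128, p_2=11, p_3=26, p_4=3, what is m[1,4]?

7770

m[1,4] = min over k∈[1,3] of m[1,k]+m[k+1,4]+p_{0}·p_k·p_{4}.
k=1: 0 + 5082 + 7·128·3 = 7770; k=2: 9856 + 858 + 7·11·3 = 10945; k=3: 11858 + 0 + 7·26·3 = 12404.
Minimum: 7770 at k=1.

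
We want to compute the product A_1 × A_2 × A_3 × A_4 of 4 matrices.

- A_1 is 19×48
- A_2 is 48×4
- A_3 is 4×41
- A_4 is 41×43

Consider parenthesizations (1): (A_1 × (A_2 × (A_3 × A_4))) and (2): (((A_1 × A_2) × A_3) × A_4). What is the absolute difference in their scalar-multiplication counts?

14263

Order (1) = (A_1 × (A_2 × (A_3 × A_4))): (A_3 × A_4): 4×41 by 41×43 → 4×43, cost 4·41·43 = 7052; (A_2 × (A_3 × A_4)): 48×4 by 4×43 → 48×43, cost 48·4·43 = 8256; cumulative 15308; (A_1 × (A_2 × (A_3 × A_4))): 19×48 by 48×43 → 19×43, cost 19·48·43 = 39216; cumulative 54524. Total 54524.
Order (2) = (((A_1 × A_2) × A_3) × A_4): (A_1 × A_2): 19×48 by 48×4 → 19×4, cost 19·48·4 = 3648; ((A_1 × A_2) × A_3): 19×4 by 4×41 → 19×41, cost 19·4·41 = 3116; cumulative 6764; (((A_1 × A_2) × A_3) × A_4): 19×41 by 41×43 → 19×43, cost 19·41·43 = 33497; cumulative 40261. Total 40261.
Difference: |54524 − 40261| = 14263.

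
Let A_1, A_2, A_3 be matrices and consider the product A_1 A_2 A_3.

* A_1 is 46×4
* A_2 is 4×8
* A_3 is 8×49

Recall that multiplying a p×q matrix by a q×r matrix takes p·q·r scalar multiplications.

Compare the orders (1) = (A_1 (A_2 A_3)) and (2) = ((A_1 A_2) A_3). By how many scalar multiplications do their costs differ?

Order (1) = (A_1 (A_2 A_3)): (A_2 A_3): 4×8 by 8×49 → 4×49, cost 4·8·49 = 1568; (A_1 (A_2 A_3)): 46×4 by 4×49 → 46×49, cost 46·4·49 = 9016; cumulative 10584. Total 10584.
Order (2) = ((A_1 A_2) A_3): (A_1 A_2): 46×4 by 4×8 → 46×8, cost 46·4·8 = 1472; ((A_1 A_2) A_3): 46×8 by 8×49 → 46×49, cost 46·8·49 = 18032; cumulative 19504. Total 19504.
Difference: |10584 − 19504| = 8920.

8920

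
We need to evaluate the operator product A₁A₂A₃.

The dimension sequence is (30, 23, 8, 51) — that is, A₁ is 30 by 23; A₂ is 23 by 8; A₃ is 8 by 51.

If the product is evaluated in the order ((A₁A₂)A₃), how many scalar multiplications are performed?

17760

(A₁A₂): 30×23 by 23×8 → 30×8, cost 30·23·8 = 5520
((A₁A₂)A₃): 30×8 by 8×51 → 30×51, cost 30·8·51 = 12240; cumulative 17760
Total: 17760 scalar multiplications.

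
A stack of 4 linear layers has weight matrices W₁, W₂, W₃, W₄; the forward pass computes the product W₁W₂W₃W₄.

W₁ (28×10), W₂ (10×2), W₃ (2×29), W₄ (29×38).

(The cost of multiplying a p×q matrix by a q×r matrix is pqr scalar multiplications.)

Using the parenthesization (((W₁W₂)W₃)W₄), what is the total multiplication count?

(W₁W₂): 28×10 by 10×2 → 28×2, cost 28·10·2 = 560
((W₁W₂)W₃): 28×2 by 2×29 → 28×29, cost 28·2·29 = 1624; cumulative 2184
(((W₁W₂)W₃)W₄): 28×29 by 29×38 → 28×38, cost 28·29·38 = 30856; cumulative 33040
Total: 33040 scalar multiplications.

33040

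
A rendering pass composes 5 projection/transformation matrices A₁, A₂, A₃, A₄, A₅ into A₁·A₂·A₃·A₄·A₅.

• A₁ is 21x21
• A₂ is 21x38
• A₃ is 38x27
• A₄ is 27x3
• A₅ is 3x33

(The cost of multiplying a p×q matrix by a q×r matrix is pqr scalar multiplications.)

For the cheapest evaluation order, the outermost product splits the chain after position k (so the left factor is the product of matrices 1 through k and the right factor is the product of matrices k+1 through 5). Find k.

4

Adjacent pairs: A₁A₂ = 21·21·38 = 16758; A₂A₃ = 21·38·27 = 21546; A₃A₄ = 38·27·3 = 3078; A₄A₅ = 27·3·33 = 2673.
Length 3: A₁..A₃: k=1: 0+21546+21·21·27=33453; k=2: 16758+0+21·38·27=38304 → min 33453 | A₂..A₄: k=2: 0+3078+21·38·3=5472; k=3: 21546+0+21·27·3=23247 → min 5472 | A₃..A₅: k=3: 0+2673+38·27·33=36531; k=4: 3078+0+38·3·33=6840 → min 6840.
Length 4: A₁..A₄: k=1: 0+5472+21·21·3=6795; k=2: 16758+3078+21·38·3=22230; k=3: 33453+0+21·27·3=35154 → min 6795 | A₂..A₅: k=2: 0+6840+21·38·33=33174; k=3: 21546+2673+21·27·33=42930; k=4: 5472+0+21·3·33=7551 → min 7551.
Top-level splits: k=1: (A₁..A₁)·(A₂..A₅) → 0+7551+21·21·33 = 22104; k=2: (A₁..A₂)·(A₃..A₅) → 16758+6840+21·38·33 = 49932; k=3: (A₁..A₃)·(A₄..A₅) → 33453+2673+21·27·33 = 54837; k=4: (A₁..A₄)·(A₅..A₅) → 6795+0+21·3·33 = 8874.
Best split is after A₄, i.e. k = 4.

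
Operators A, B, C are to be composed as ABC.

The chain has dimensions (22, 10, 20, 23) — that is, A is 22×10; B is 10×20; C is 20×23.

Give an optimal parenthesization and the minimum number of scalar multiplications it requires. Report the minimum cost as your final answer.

(A(BC)): cost 9660.
((AB)C): cost 14520.
Optimal: (A(BC)) with cost 9660.

9660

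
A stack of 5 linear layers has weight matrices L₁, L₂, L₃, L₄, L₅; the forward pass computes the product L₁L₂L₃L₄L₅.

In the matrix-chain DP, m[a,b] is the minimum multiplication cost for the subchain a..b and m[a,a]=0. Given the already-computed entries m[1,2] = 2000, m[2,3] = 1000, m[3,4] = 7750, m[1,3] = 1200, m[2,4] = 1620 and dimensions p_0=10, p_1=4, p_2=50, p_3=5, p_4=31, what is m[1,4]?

2750

m[1,4] = min over k∈[1,3] of m[1,k]+m[k+1,4]+p_{0}·p_k·p_{4}.
k=1: 0 + 1620 + 10·4·31 = 2860; k=2: 2000 + 7750 + 10·50·31 = 25250; k=3: 1200 + 0 + 10·5·31 = 2750.
Minimum: 2750 at k=3.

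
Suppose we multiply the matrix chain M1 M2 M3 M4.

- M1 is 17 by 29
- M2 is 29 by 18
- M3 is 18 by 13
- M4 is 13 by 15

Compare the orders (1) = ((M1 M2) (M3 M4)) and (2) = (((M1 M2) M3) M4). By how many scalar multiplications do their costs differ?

Order (1) = ((M1 M2) (M3 M4)): (M1 M2): 17×29 by 29×18 → 17×18, cost 17·29·18 = 8874; (M3 M4): 18×13 by 13×15 → 18×15, cost 18·13·15 = 3510; ((M1 M2) (M3 M4)): 17×18 by 18×15 → 17×15, cost 17·18·15 = 4590; cumulative 16974. Total 16974.
Order (2) = (((M1 M2) M3) M4): (M1 M2): 17×29 by 29×18 → 17×18, cost 17·29·18 = 8874; ((M1 M2) M3): 17×18 by 18×13 → 17×13, cost 17·18·13 = 3978; cumulative 12852; (((M1 M2) M3) M4): 17×13 by 13×15 → 17×15, cost 17·13·15 = 3315; cumulative 16167. Total 16167.
Difference: |16974 − 16167| = 807.

807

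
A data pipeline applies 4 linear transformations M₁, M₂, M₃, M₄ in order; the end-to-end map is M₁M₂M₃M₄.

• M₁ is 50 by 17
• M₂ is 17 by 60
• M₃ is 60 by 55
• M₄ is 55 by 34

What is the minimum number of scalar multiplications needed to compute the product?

116790

Adjacent pairs: M₁M₂ = 50·17·60 = 51000; M₂M₃ = 17·60·55 = 56100; M₃M₄ = 60·55·34 = 112200.
Length 3: M₁..M₃: k=1: 0+56100+50·17·55=102850; k=2: 51000+0+50·60·55=216000 → min 102850 | M₂..M₄: k=2: 0+112200+17·60·34=146880; k=3: 56100+0+17·55·34=87890 → min 87890.
Length 4: M₁..M₄: k=1: 0+87890+50·17·34=116790; k=2: 51000+112200+50·60·34=265200; k=3: 102850+0+50·55·34=196350 → min 116790.
Optimal order: (M₁((M₂M₃)M₄)) with cost 116790.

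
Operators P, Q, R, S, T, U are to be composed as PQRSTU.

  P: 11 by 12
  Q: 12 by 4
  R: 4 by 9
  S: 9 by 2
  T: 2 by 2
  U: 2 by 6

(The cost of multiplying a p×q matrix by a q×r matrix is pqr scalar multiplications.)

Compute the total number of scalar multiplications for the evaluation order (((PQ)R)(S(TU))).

1650

(PQ): 11×12 by 12×4 → 11×4, cost 11·12·4 = 528
((PQ)R): 11×4 by 4×9 → 11×9, cost 11·4·9 = 396; cumulative 924
(TU): 2×2 by 2×6 → 2×6, cost 2·2·6 = 24
(S(TU)): 9×2 by 2×6 → 9×6, cost 9·2·6 = 108; cumulative 132
(((PQ)R)(S(TU))): 11×9 by 9×6 → 11×6, cost 11·9·6 = 594; cumulative 1650
Total: 1650 scalar multiplications.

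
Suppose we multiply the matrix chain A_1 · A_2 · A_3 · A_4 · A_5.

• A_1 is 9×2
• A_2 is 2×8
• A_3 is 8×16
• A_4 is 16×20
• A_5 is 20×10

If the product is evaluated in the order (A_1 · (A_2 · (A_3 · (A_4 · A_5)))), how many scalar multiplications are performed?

(A_4 · A_5): 16×20 by 20×10 → 16×10, cost 16·20·10 = 3200
(A_3 · (A_4 · A_5)): 8×16 by 16×10 → 8×10, cost 8·16·10 = 1280; cumulative 4480
(A_2 · (A_3 · (A_4 · A_5))): 2×8 by 8×10 → 2×10, cost 2·8·10 = 160; cumulative 4640
(A_1 · (A_2 · (A_3 · (A_4 · A_5)))): 9×2 by 2×10 → 9×10, cost 9·2·10 = 180; cumulative 4820
Total: 4820 scalar multiplications.

4820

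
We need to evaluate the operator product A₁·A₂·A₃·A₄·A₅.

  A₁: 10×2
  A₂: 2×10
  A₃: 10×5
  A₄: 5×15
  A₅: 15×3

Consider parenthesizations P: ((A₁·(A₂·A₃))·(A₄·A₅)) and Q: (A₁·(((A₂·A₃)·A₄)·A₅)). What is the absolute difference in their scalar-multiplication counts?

175

Order P = ((A₁·(A₂·A₃))·(A₄·A₅)): (A₂·A₃): 2×10 by 10×5 → 2×5, cost 2·10·5 = 100; (A₁·(A₂·A₃)): 10×2 by 2×5 → 10×5, cost 10·2·5 = 100; cumulative 200; (A₄·A₅): 5×15 by 15×3 → 5×3, cost 5·15·3 = 225; ((A₁·(A₂·A₃))·(A₄·A₅)): 10×5 by 5×3 → 10×3, cost 10·5·3 = 150; cumulative 575. Total 575.
Order Q = (A₁·(((A₂·A₃)·A₄)·A₅)): (A₂·A₃): 2×10 by 10×5 → 2×5, cost 2·10·5 = 100; ((A₂·A₃)·A₄): 2×5 by 5×15 → 2×15, cost 2·5·15 = 150; cumulative 250; (((A₂·A₃)·A₄)·A₅): 2×15 by 15×3 → 2×3, cost 2·15·3 = 90; cumulative 340; (A₁·(((A₂·A₃)·A₄)·A₅)): 10×2 by 2×3 → 10×3, cost 10·2·3 = 60; cumulative 400. Total 400.
Difference: |575 − 400| = 175.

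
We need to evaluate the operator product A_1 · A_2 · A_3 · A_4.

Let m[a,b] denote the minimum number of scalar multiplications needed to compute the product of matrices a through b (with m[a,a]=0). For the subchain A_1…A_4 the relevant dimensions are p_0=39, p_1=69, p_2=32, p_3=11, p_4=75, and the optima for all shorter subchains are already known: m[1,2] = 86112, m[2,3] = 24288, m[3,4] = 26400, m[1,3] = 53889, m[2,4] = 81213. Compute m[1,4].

m[1,4] = min over k∈[1,3] of m[1,k]+m[k+1,4]+p_{0}·p_k·p_{4}.
k=1: 0 + 81213 + 39·69·75 = 283038; k=2: 86112 + 26400 + 39·32·75 = 206112; k=3: 53889 + 0 + 39·11·75 = 86064.
Minimum: 86064 at k=3.

86064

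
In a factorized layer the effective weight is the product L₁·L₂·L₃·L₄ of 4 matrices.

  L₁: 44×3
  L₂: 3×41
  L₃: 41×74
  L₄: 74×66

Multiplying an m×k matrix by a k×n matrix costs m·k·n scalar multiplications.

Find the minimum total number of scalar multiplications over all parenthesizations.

Adjacent pairs: L₁L₂ = 44·3·41 = 5412; L₂L₃ = 3·41·74 = 9102; L₃L₄ = 41·74·66 = 200244.
Length 3: L₁..L₃: k=1: 0+9102+44·3·74=18870; k=2: 5412+0+44·41·74=138908 → min 18870 | L₂..L₄: k=2: 0+200244+3·41·66=208362; k=3: 9102+0+3·74·66=23754 → min 23754.
Length 4: L₁..L₄: k=1: 0+23754+44·3·66=32466; k=2: 5412+200244+44·41·66=324720; k=3: 18870+0+44·74·66=233766 → min 32466.
Optimal order: (L₁·((L₂·L₃)·L₄)) with cost 32466.

32466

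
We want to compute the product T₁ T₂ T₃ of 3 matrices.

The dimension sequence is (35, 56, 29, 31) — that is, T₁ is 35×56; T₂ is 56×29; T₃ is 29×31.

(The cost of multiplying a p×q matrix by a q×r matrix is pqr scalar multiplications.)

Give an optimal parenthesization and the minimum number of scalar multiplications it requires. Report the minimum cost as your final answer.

(T₁ (T₂ T₃)): cost 111104.
((T₁ T₂) T₃): cost 88305.
Optimal: ((T₁ T₂) T₃) with cost 88305.

88305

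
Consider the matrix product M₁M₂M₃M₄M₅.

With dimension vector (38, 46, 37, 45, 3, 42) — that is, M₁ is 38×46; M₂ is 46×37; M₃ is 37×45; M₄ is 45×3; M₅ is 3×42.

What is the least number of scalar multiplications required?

20133

Adjacent pairs: M₁M₂ = 38·46·37 = 64676; M₂M₃ = 46·37·45 = 76590; M₃M₄ = 37·45·3 = 4995; M₄M₅ = 45·3·42 = 5670.
Length 3: M₁..M₃: k=1: 0+76590+38·46·45=155250; k=2: 64676+0+38·37·45=127946 → min 127946 | M₂..M₄: k=2: 0+4995+46·37·3=10101; k=3: 76590+0+46·45·3=82800 → min 10101 | M₃..M₅: k=3: 0+5670+37·45·42=75600; k=4: 4995+0+37·3·42=9657 → min 9657.
Length 4: M₁..M₄: k=1: 0+10101+38·46·3=15345; k=2: 64676+4995+38·37·3=73889; k=3: 127946+0+38·45·3=133076 → min 15345 | M₂..M₅: k=2: 0+9657+46·37·42=81141; k=3: 76590+5670+46·45·42=169200; k=4: 10101+0+46·3·42=15897 → min 15897.
Length 5: M₁..M₅: k=1: 0+15897+38·46·42=89313; k=2: 64676+9657+38·37·42=133385; k=3: 127946+5670+38·45·42=205436; k=4: 15345+0+38·3·42=20133 → min 20133.
Optimal order: ((M₁(M₂(M₃M₄)))M₅) with cost 20133.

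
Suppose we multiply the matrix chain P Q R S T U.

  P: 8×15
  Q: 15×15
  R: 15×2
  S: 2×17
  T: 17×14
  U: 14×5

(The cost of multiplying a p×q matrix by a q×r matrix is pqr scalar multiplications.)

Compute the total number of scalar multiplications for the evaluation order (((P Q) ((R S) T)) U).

(P Q): 8×15 by 15×15 → 8×15, cost 8·15·15 = 1800
(R S): 15×2 by 2×17 → 15×17, cost 15·2·17 = 510
((R S) T): 15×17 by 17×14 → 15×14, cost 15·17·14 = 3570; cumulative 4080
((P Q) ((R S) T)): 8×15 by 15×14 → 8×14, cost 8·15·14 = 1680; cumulative 7560
(((P Q) ((R S) T)) U): 8×14 by 14×5 → 8×5, cost 8·14·5 = 560; cumulative 8120
Total: 8120 scalar multiplications.

8120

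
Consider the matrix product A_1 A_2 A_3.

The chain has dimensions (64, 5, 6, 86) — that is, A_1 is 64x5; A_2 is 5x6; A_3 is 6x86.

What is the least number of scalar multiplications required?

30100

Order (A_1 (A_2 A_3)): (A_2 A_3): 5×6 by 6×86 → 5×86, cost 5·6·86 = 2580; (A_1 (A_2 A_3)): 64×5 by 5×86 → 64×86, cost 64·5·86 = 27520; cumulative 30100. Total 30100.
Order ((A_1 A_2) A_3): (A_1 A_2): 64×5 by 5×6 → 64×6, cost 64·5·6 = 1920; ((A_1 A_2) A_3): 64×6 by 6×86 → 64×86, cost 64·6·86 = 33024; cumulative 34944. Total 34944.
Minimum: 30100.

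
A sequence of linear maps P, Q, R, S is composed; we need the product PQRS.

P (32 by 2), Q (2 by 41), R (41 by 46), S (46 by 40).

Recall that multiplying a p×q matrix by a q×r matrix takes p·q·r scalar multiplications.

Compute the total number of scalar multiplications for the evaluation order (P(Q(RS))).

(RS): 41×46 by 46×40 → 41×40, cost 41·46·40 = 75440
(Q(RS)): 2×41 by 41×40 → 2×40, cost 2·41·40 = 3280; cumulative 78720
(P(Q(RS))): 32×2 by 2×40 → 32×40, cost 32·2·40 = 2560; cumulative 81280
Total: 81280 scalar multiplications.

81280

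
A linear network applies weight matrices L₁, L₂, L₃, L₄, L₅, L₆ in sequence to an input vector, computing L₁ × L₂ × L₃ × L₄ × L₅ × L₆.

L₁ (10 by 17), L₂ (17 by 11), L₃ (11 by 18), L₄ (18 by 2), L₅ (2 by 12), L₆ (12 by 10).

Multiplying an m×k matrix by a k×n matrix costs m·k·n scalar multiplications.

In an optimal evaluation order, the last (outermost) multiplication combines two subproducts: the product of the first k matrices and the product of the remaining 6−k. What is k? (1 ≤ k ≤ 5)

4

Adjacent pairs: L₁L₂ = 10·17·11 = 1870; L₂L₃ = 17·11·18 = 3366; L₃L₄ = 11·18·2 = 396; L₄L₅ = 18·2·12 = 432; L₅L₆ = 2·12·10 = 240.
Length 3: L₁..L₃: k=1: 0+3366+10·17·18=6426; k=2: 1870+0+10·11·18=3850 → min 3850 | L₂..L₄: k=2: 0+396+17·11·2=770; k=3: 3366+0+17·18·2=3978 → min 770 | L₃..L₅: k=3: 0+432+11·18·12=2808; k=4: 396+0+11·2·12=660 → min 660 | L₄..L₆: k=4: 0+240+18·2·10=600; k=5: 432+0+18·12·10=2592 → min 600.
Length 4: L₁..L₄: k=1: 0+770+10·17·2=1110; k=2: 1870+396+10·11·2=2486; k=3: 3850+0+10·18·2=4210 → min 1110 | L₂..L₅: k=2: 0+660+17·11·12=2904; k=3: 3366+432+17·18·12=7470; k=4: 770+0+17·2·12=1178 → min 1178 | L₃..L₆: k=3: 0+600+11·18·10=2580; k=4: 396+240+11·2·10=856; k=5: 660+0+11·12·10=1980 → min 856.
Length 5: L₁..L₅: k=1: 0+1178+10·17·12=3218; k=2: 1870+660+10·11·12=3850; k=3: 3850+432+10·18·12=6442; k=4: 1110+0+10·2·12=1350 → min 1350 | L₂..L₆: k=2: 0+856+17·11·10=2726; k=3: 3366+600+17·18·10=7026; k=4: 770+240+17·2·10=1350; k=5: 1178+0+17·12·10=3218 → min 1350.
Top-level splits: k=1: (L₁..L₁)·(L₂..L₆) → 0+1350+10·17·10 = 3050; k=2: (L₁..L₂)·(L₃..L₆) → 1870+856+10·11·10 = 3826; k=3: (L₁..L₃)·(L₄..L₆) → 3850+600+10·18·10 = 6250; k=4: (L₁..L₄)·(L₅..L₆) → 1110+240+10·2·10 = 1550; k=5: (L₁..L₅)·(L₆..L₆) → 1350+0+10·12·10 = 2550.
Best split is after L₄, i.e. k = 4.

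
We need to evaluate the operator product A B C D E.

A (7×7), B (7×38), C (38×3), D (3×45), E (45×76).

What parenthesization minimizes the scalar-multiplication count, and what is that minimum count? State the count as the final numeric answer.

Adjacent pairs: AB = 7·7·38 = 1862; BC = 7·38·3 = 798; CD = 38·3·45 = 5130; DE = 3·45·76 = 10260.
Length 3: A..C: k=1: 0+798+7·7·3=945; k=2: 1862+0+7·38·3=2660 → min 945 | B..D: k=2: 0+5130+7·38·45=17100; k=3: 798+0+7·3·45=1743 → min 1743 | C..E: k=3: 0+10260+38·3·76=18924; k=4: 5130+0+38·45·76=135090 → min 18924.
Length 4: A..D: k=1: 0+1743+7·7·45=3948; k=2: 1862+5130+7·38·45=18962; k=3: 945+0+7·3·45=1890 → min 1890 | B..E: k=2: 0+18924+7·38·76=39140; k=3: 798+10260+7·3·76=12654; k=4: 1743+0+7·45·76=25683 → min 12654.
Length 5: A..E: k=1: 0+12654+7·7·76=16378; k=2: 1862+18924+7·38·76=41002; k=3: 945+10260+7·3·76=12801; k=4: 1890+0+7·45·76=25830 → min 12801.
Optimal parenthesization: ((A (B C)) (D E)) with cost 12801.

12801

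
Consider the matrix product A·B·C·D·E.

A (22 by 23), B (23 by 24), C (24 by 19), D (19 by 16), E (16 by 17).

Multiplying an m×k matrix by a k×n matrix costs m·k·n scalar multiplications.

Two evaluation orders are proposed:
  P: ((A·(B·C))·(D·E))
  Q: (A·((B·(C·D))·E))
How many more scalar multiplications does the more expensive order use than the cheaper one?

1390

Order P = ((A·(B·C))·(D·E)): (B·C): 23×24 by 24×19 → 23×19, cost 23·24·19 = 10488; (A·(B·C)): 22×23 by 23×19 → 22×19, cost 22·23·19 = 9614; cumulative 20102; (D·E): 19×16 by 16×17 → 19×17, cost 19·16·17 = 5168; ((A·(B·C))·(D·E)): 22×19 by 19×17 → 22×17, cost 22·19·17 = 7106; cumulative 32376. Total 32376.
Order Q = (A·((B·(C·D))·E)): (C·D): 24×19 by 19×16 → 24×16, cost 24·19·16 = 7296; (B·(C·D)): 23×24 by 24×16 → 23×16, cost 23·24·16 = 8832; cumulative 16128; ((B·(C·D))·E): 23×16 by 16×17 → 23×17, cost 23·16·17 = 6256; cumulative 22384; (A·((B·(C·D))·E)): 22×23 by 23×17 → 22×17, cost 22·23·17 = 8602; cumulative 30986. Total 30986.
Difference: |32376 − 30986| = 1390.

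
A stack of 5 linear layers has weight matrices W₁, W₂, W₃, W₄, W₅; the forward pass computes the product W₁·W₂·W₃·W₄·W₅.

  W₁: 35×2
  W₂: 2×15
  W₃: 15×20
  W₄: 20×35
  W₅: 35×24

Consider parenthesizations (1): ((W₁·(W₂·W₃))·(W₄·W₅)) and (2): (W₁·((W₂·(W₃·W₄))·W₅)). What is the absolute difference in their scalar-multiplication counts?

20690

Order (1) = ((W₁·(W₂·W₃))·(W₄·W₅)): (W₂·W₃): 2×15 by 15×20 → 2×20, cost 2·15·20 = 600; (W₁·(W₂·W₃)): 35×2 by 2×20 → 35×20, cost 35·2·20 = 1400; cumulative 2000; (W₄·W₅): 20×35 by 35×24 → 20×24, cost 20·35·24 = 16800; ((W₁·(W₂·W₃))·(W₄·W₅)): 35×20 by 20×24 → 35×24, cost 35·20·24 = 16800; cumulative 35600. Total 35600.
Order (2) = (W₁·((W₂·(W₃·W₄))·W₅)): (W₃·W₄): 15×20 by 20×35 → 15×35, cost 15·20·35 = 10500; (W₂·(W₃·W₄)): 2×15 by 15×35 → 2×35, cost 2·15·35 = 1050; cumulative 11550; ((W₂·(W₃·W₄))·W₅): 2×35 by 35×24 → 2×24, cost 2·35·24 = 1680; cumulative 13230; (W₁·((W₂·(W₃·W₄))·W₅)): 35×2 by 2×24 → 35×24, cost 35·2·24 = 1680; cumulative 14910. Total 14910.
Difference: |35600 − 14910| = 20690.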